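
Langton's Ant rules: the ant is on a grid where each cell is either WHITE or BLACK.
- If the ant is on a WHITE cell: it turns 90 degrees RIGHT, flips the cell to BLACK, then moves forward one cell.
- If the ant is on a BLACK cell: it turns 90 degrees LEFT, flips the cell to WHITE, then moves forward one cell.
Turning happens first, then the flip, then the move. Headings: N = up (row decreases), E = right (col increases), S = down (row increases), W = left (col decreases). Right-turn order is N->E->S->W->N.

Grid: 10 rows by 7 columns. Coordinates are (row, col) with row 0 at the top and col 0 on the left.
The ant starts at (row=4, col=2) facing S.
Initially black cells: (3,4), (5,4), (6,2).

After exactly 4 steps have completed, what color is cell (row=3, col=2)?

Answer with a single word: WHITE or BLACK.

Step 1: on WHITE (4,2): turn R to W, flip to black, move to (4,1). |black|=4
Step 2: on WHITE (4,1): turn R to N, flip to black, move to (3,1). |black|=5
Step 3: on WHITE (3,1): turn R to E, flip to black, move to (3,2). |black|=6
Step 4: on WHITE (3,2): turn R to S, flip to black, move to (4,2). |black|=7

Answer: BLACK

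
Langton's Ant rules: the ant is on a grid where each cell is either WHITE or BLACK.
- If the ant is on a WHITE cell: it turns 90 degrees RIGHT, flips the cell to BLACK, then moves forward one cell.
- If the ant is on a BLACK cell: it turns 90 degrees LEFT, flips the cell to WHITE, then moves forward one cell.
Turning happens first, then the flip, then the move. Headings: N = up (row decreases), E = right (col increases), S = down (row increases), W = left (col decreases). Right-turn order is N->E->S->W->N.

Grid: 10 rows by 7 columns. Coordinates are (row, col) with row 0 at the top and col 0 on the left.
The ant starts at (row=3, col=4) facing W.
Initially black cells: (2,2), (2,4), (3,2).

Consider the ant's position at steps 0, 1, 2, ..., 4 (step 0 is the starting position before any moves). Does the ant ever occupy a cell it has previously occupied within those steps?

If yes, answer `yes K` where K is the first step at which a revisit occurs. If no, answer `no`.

Step 1: on WHITE (3,4): turn R to N, flip to black, move to (2,4). |black|=4 — new cell
Step 2: on BLACK (2,4): turn L to W, flip to white, move to (2,3). |black|=3 — new cell
Step 3: on WHITE (2,3): turn R to N, flip to black, move to (1,3). |black|=4 — new cell
Step 4: on WHITE (1,3): turn R to E, flip to black, move to (1,4). |black|=5 — new cell
No revisit within 4 steps.

Answer: no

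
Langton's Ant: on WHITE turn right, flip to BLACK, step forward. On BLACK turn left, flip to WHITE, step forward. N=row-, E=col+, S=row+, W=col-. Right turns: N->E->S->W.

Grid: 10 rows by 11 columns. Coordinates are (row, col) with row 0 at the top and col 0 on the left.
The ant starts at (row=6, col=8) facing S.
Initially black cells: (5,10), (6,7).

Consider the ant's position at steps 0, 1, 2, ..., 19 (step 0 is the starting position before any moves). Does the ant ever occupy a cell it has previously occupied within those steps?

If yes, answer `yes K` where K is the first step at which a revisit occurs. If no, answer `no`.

Answer: yes 5

Derivation:
Step 1: on WHITE (6,8): turn R to W, flip to black, move to (6,7). |black|=3 — new cell
Step 2: on BLACK (6,7): turn L to S, flip to white, move to (7,7). |black|=2 — new cell
Step 3: on WHITE (7,7): turn R to W, flip to black, move to (7,6). |black|=3 — new cell
Step 4: on WHITE (7,6): turn R to N, flip to black, move to (6,6). |black|=4 — new cell
Step 5: on WHITE (6,6): turn R to E, flip to black, move to (6,7). |black|=5 — REVISIT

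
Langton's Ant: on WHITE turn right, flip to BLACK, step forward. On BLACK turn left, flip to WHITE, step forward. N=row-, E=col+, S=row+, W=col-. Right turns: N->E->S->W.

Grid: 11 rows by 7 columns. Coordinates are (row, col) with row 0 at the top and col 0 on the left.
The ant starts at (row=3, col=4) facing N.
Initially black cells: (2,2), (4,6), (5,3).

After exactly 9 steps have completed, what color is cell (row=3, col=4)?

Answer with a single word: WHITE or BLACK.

Answer: BLACK

Derivation:
Step 1: on WHITE (3,4): turn R to E, flip to black, move to (3,5). |black|=4
Step 2: on WHITE (3,5): turn R to S, flip to black, move to (4,5). |black|=5
Step 3: on WHITE (4,5): turn R to W, flip to black, move to (4,4). |black|=6
Step 4: on WHITE (4,4): turn R to N, flip to black, move to (3,4). |black|=7
Step 5: on BLACK (3,4): turn L to W, flip to white, move to (3,3). |black|=6
Step 6: on WHITE (3,3): turn R to N, flip to black, move to (2,3). |black|=7
Step 7: on WHITE (2,3): turn R to E, flip to black, move to (2,4). |black|=8
Step 8: on WHITE (2,4): turn R to S, flip to black, move to (3,4). |black|=9
Step 9: on WHITE (3,4): turn R to W, flip to black, move to (3,3). |black|=10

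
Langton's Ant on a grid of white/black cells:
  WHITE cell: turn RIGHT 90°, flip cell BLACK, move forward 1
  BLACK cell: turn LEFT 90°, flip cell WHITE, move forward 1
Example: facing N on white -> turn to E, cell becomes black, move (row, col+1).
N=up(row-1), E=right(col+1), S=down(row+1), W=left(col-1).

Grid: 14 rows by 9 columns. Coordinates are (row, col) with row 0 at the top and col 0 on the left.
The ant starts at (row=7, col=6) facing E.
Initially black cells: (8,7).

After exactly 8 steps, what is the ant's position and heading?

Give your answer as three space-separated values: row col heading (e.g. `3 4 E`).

Step 1: on WHITE (7,6): turn R to S, flip to black, move to (8,6). |black|=2
Step 2: on WHITE (8,6): turn R to W, flip to black, move to (8,5). |black|=3
Step 3: on WHITE (8,5): turn R to N, flip to black, move to (7,5). |black|=4
Step 4: on WHITE (7,5): turn R to E, flip to black, move to (7,6). |black|=5
Step 5: on BLACK (7,6): turn L to N, flip to white, move to (6,6). |black|=4
Step 6: on WHITE (6,6): turn R to E, flip to black, move to (6,7). |black|=5
Step 7: on WHITE (6,7): turn R to S, flip to black, move to (7,7). |black|=6
Step 8: on WHITE (7,7): turn R to W, flip to black, move to (7,6). |black|=7

Answer: 7 6 W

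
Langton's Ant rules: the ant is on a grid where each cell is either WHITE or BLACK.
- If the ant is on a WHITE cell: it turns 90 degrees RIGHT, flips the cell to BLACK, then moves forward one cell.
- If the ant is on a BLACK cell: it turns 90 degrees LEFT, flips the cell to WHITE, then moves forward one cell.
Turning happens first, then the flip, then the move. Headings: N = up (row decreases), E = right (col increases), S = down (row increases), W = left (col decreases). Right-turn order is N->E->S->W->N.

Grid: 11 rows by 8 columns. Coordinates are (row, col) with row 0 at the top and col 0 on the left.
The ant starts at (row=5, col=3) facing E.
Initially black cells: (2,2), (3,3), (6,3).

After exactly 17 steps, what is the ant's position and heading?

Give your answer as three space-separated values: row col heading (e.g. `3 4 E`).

Step 1: on WHITE (5,3): turn R to S, flip to black, move to (6,3). |black|=4
Step 2: on BLACK (6,3): turn L to E, flip to white, move to (6,4). |black|=3
Step 3: on WHITE (6,4): turn R to S, flip to black, move to (7,4). |black|=4
Step 4: on WHITE (7,4): turn R to W, flip to black, move to (7,3). |black|=5
Step 5: on WHITE (7,3): turn R to N, flip to black, move to (6,3). |black|=6
Step 6: on WHITE (6,3): turn R to E, flip to black, move to (6,4). |black|=7
Step 7: on BLACK (6,4): turn L to N, flip to white, move to (5,4). |black|=6
Step 8: on WHITE (5,4): turn R to E, flip to black, move to (5,5). |black|=7
Step 9: on WHITE (5,5): turn R to S, flip to black, move to (6,5). |black|=8
Step 10: on WHITE (6,5): turn R to W, flip to black, move to (6,4). |black|=9
Step 11: on WHITE (6,4): turn R to N, flip to black, move to (5,4). |black|=10
Step 12: on BLACK (5,4): turn L to W, flip to white, move to (5,3). |black|=9
Step 13: on BLACK (5,3): turn L to S, flip to white, move to (6,3). |black|=8
Step 14: on BLACK (6,3): turn L to E, flip to white, move to (6,4). |black|=7
Step 15: on BLACK (6,4): turn L to N, flip to white, move to (5,4). |black|=6
Step 16: on WHITE (5,4): turn R to E, flip to black, move to (5,5). |black|=7
Step 17: on BLACK (5,5): turn L to N, flip to white, move to (4,5). |black|=6

Answer: 4 5 N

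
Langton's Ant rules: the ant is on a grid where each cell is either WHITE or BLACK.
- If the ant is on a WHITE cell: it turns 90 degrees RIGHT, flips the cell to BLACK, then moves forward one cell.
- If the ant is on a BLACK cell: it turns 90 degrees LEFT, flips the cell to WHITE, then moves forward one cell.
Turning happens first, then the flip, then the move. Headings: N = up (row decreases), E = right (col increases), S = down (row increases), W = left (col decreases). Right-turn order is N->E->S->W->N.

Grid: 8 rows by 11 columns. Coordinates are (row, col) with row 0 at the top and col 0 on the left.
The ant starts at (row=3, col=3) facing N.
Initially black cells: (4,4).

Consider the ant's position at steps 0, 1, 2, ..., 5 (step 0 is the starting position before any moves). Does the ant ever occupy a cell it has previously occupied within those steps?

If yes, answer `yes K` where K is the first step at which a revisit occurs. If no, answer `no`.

Answer: no

Derivation:
Step 1: on WHITE (3,3): turn R to E, flip to black, move to (3,4). |black|=2 — new cell
Step 2: on WHITE (3,4): turn R to S, flip to black, move to (4,4). |black|=3 — new cell
Step 3: on BLACK (4,4): turn L to E, flip to white, move to (4,5). |black|=2 — new cell
Step 4: on WHITE (4,5): turn R to S, flip to black, move to (5,5). |black|=3 — new cell
Step 5: on WHITE (5,5): turn R to W, flip to black, move to (5,4). |black|=4 — new cell
No revisit within 5 steps.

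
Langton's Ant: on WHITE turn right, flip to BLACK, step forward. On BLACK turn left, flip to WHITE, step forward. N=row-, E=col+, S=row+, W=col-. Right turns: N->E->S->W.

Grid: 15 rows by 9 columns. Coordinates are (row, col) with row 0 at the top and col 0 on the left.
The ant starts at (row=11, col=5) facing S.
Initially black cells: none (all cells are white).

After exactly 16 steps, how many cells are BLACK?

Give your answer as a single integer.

Step 1: on WHITE (11,5): turn R to W, flip to black, move to (11,4). |black|=1
Step 2: on WHITE (11,4): turn R to N, flip to black, move to (10,4). |black|=2
Step 3: on WHITE (10,4): turn R to E, flip to black, move to (10,5). |black|=3
Step 4: on WHITE (10,5): turn R to S, flip to black, move to (11,5). |black|=4
Step 5: on BLACK (11,5): turn L to E, flip to white, move to (11,6). |black|=3
Step 6: on WHITE (11,6): turn R to S, flip to black, move to (12,6). |black|=4
Step 7: on WHITE (12,6): turn R to W, flip to black, move to (12,5). |black|=5
Step 8: on WHITE (12,5): turn R to N, flip to black, move to (11,5). |black|=6
Step 9: on WHITE (11,5): turn R to E, flip to black, move to (11,6). |black|=7
Step 10: on BLACK (11,6): turn L to N, flip to white, move to (10,6). |black|=6
Step 11: on WHITE (10,6): turn R to E, flip to black, move to (10,7). |black|=7
Step 12: on WHITE (10,7): turn R to S, flip to black, move to (11,7). |black|=8
Step 13: on WHITE (11,7): turn R to W, flip to black, move to (11,6). |black|=9
Step 14: on WHITE (11,6): turn R to N, flip to black, move to (10,6). |black|=10
Step 15: on BLACK (10,6): turn L to W, flip to white, move to (10,5). |black|=9
Step 16: on BLACK (10,5): turn L to S, flip to white, move to (11,5). |black|=8

Answer: 8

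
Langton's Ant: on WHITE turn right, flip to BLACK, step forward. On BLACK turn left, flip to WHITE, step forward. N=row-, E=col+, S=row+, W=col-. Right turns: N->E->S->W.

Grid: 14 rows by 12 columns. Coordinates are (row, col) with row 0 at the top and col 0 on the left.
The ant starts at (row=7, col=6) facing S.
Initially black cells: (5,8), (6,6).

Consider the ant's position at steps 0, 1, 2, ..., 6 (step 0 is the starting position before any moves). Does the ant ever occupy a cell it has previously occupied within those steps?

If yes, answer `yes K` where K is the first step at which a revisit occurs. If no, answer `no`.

Step 1: on WHITE (7,6): turn R to W, flip to black, move to (7,5). |black|=3 — new cell
Step 2: on WHITE (7,5): turn R to N, flip to black, move to (6,5). |black|=4 — new cell
Step 3: on WHITE (6,5): turn R to E, flip to black, move to (6,6). |black|=5 — new cell
Step 4: on BLACK (6,6): turn L to N, flip to white, move to (5,6). |black|=4 — new cell
Step 5: on WHITE (5,6): turn R to E, flip to black, move to (5,7). |black|=5 — new cell
Step 6: on WHITE (5,7): turn R to S, flip to black, move to (6,7). |black|=6 — new cell
No revisit within 6 steps.

Answer: no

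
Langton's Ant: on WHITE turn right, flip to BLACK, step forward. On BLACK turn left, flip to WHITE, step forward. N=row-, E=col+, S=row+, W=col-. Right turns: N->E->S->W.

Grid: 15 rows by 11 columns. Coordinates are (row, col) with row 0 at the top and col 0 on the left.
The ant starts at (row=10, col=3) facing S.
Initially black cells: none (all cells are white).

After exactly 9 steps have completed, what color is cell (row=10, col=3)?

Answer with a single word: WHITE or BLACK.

Answer: BLACK

Derivation:
Step 1: on WHITE (10,3): turn R to W, flip to black, move to (10,2). |black|=1
Step 2: on WHITE (10,2): turn R to N, flip to black, move to (9,2). |black|=2
Step 3: on WHITE (9,2): turn R to E, flip to black, move to (9,3). |black|=3
Step 4: on WHITE (9,3): turn R to S, flip to black, move to (10,3). |black|=4
Step 5: on BLACK (10,3): turn L to E, flip to white, move to (10,4). |black|=3
Step 6: on WHITE (10,4): turn R to S, flip to black, move to (11,4). |black|=4
Step 7: on WHITE (11,4): turn R to W, flip to black, move to (11,3). |black|=5
Step 8: on WHITE (11,3): turn R to N, flip to black, move to (10,3). |black|=6
Step 9: on WHITE (10,3): turn R to E, flip to black, move to (10,4). |black|=7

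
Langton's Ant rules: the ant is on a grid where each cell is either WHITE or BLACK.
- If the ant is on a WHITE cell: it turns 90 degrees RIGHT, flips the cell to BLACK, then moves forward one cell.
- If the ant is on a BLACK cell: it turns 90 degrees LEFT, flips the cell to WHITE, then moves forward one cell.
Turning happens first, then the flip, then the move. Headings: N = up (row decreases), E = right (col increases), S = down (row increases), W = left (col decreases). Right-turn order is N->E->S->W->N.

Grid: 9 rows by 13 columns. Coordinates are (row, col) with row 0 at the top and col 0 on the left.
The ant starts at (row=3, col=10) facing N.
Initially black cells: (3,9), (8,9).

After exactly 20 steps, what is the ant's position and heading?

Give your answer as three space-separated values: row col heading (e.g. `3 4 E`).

Step 1: on WHITE (3,10): turn R to E, flip to black, move to (3,11). |black|=3
Step 2: on WHITE (3,11): turn R to S, flip to black, move to (4,11). |black|=4
Step 3: on WHITE (4,11): turn R to W, flip to black, move to (4,10). |black|=5
Step 4: on WHITE (4,10): turn R to N, flip to black, move to (3,10). |black|=6
Step 5: on BLACK (3,10): turn L to W, flip to white, move to (3,9). |black|=5
Step 6: on BLACK (3,9): turn L to S, flip to white, move to (4,9). |black|=4
Step 7: on WHITE (4,9): turn R to W, flip to black, move to (4,8). |black|=5
Step 8: on WHITE (4,8): turn R to N, flip to black, move to (3,8). |black|=6
Step 9: on WHITE (3,8): turn R to E, flip to black, move to (3,9). |black|=7
Step 10: on WHITE (3,9): turn R to S, flip to black, move to (4,9). |black|=8
Step 11: on BLACK (4,9): turn L to E, flip to white, move to (4,10). |black|=7
Step 12: on BLACK (4,10): turn L to N, flip to white, move to (3,10). |black|=6
Step 13: on WHITE (3,10): turn R to E, flip to black, move to (3,11). |black|=7
Step 14: on BLACK (3,11): turn L to N, flip to white, move to (2,11). |black|=6
Step 15: on WHITE (2,11): turn R to E, flip to black, move to (2,12). |black|=7
Step 16: on WHITE (2,12): turn R to S, flip to black, move to (3,12). |black|=8
Step 17: on WHITE (3,12): turn R to W, flip to black, move to (3,11). |black|=9
Step 18: on WHITE (3,11): turn R to N, flip to black, move to (2,11). |black|=10
Step 19: on BLACK (2,11): turn L to W, flip to white, move to (2,10). |black|=9
Step 20: on WHITE (2,10): turn R to N, flip to black, move to (1,10). |black|=10

Answer: 1 10 N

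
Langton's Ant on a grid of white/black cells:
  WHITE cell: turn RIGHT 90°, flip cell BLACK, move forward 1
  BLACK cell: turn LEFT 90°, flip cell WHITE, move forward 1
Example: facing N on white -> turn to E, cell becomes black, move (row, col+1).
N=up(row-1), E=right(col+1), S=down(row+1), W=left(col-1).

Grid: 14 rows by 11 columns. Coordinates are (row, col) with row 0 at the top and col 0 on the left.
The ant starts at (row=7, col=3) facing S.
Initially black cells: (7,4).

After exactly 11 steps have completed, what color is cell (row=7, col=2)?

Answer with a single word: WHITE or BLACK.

Answer: BLACK

Derivation:
Step 1: on WHITE (7,3): turn R to W, flip to black, move to (7,2). |black|=2
Step 2: on WHITE (7,2): turn R to N, flip to black, move to (6,2). |black|=3
Step 3: on WHITE (6,2): turn R to E, flip to black, move to (6,3). |black|=4
Step 4: on WHITE (6,3): turn R to S, flip to black, move to (7,3). |black|=5
Step 5: on BLACK (7,3): turn L to E, flip to white, move to (7,4). |black|=4
Step 6: on BLACK (7,4): turn L to N, flip to white, move to (6,4). |black|=3
Step 7: on WHITE (6,4): turn R to E, flip to black, move to (6,5). |black|=4
Step 8: on WHITE (6,5): turn R to S, flip to black, move to (7,5). |black|=5
Step 9: on WHITE (7,5): turn R to W, flip to black, move to (7,4). |black|=6
Step 10: on WHITE (7,4): turn R to N, flip to black, move to (6,4). |black|=7
Step 11: on BLACK (6,4): turn L to W, flip to white, move to (6,3). |black|=6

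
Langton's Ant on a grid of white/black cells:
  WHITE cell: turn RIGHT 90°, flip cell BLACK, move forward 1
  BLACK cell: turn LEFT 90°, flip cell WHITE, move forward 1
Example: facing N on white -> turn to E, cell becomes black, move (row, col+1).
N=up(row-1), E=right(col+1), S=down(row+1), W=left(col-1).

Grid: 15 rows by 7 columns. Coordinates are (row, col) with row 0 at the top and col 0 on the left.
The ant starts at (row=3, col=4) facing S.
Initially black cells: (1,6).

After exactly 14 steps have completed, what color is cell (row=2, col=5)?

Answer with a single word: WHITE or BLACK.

Step 1: on WHITE (3,4): turn R to W, flip to black, move to (3,3). |black|=2
Step 2: on WHITE (3,3): turn R to N, flip to black, move to (2,3). |black|=3
Step 3: on WHITE (2,3): turn R to E, flip to black, move to (2,4). |black|=4
Step 4: on WHITE (2,4): turn R to S, flip to black, move to (3,4). |black|=5
Step 5: on BLACK (3,4): turn L to E, flip to white, move to (3,5). |black|=4
Step 6: on WHITE (3,5): turn R to S, flip to black, move to (4,5). |black|=5
Step 7: on WHITE (4,5): turn R to W, flip to black, move to (4,4). |black|=6
Step 8: on WHITE (4,4): turn R to N, flip to black, move to (3,4). |black|=7
Step 9: on WHITE (3,4): turn R to E, flip to black, move to (3,5). |black|=8
Step 10: on BLACK (3,5): turn L to N, flip to white, move to (2,5). |black|=7
Step 11: on WHITE (2,5): turn R to E, flip to black, move to (2,6). |black|=8
Step 12: on WHITE (2,6): turn R to S, flip to black, move to (3,6). |black|=9
Step 13: on WHITE (3,6): turn R to W, flip to black, move to (3,5). |black|=10
Step 14: on WHITE (3,5): turn R to N, flip to black, move to (2,5). |black|=11

Answer: BLACK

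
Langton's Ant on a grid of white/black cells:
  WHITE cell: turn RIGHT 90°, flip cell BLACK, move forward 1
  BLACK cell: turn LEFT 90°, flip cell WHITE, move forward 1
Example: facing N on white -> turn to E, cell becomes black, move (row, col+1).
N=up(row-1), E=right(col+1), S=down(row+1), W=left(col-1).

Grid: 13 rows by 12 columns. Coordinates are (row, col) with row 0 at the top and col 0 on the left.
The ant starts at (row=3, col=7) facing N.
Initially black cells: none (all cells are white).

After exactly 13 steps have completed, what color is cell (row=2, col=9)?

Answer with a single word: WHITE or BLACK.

Answer: WHITE

Derivation:
Step 1: on WHITE (3,7): turn R to E, flip to black, move to (3,8). |black|=1
Step 2: on WHITE (3,8): turn R to S, flip to black, move to (4,8). |black|=2
Step 3: on WHITE (4,8): turn R to W, flip to black, move to (4,7). |black|=3
Step 4: on WHITE (4,7): turn R to N, flip to black, move to (3,7). |black|=4
Step 5: on BLACK (3,7): turn L to W, flip to white, move to (3,6). |black|=3
Step 6: on WHITE (3,6): turn R to N, flip to black, move to (2,6). |black|=4
Step 7: on WHITE (2,6): turn R to E, flip to black, move to (2,7). |black|=5
Step 8: on WHITE (2,7): turn R to S, flip to black, move to (3,7). |black|=6
Step 9: on WHITE (3,7): turn R to W, flip to black, move to (3,6). |black|=7
Step 10: on BLACK (3,6): turn L to S, flip to white, move to (4,6). |black|=6
Step 11: on WHITE (4,6): turn R to W, flip to black, move to (4,5). |black|=7
Step 12: on WHITE (4,5): turn R to N, flip to black, move to (3,5). |black|=8
Step 13: on WHITE (3,5): turn R to E, flip to black, move to (3,6). |black|=9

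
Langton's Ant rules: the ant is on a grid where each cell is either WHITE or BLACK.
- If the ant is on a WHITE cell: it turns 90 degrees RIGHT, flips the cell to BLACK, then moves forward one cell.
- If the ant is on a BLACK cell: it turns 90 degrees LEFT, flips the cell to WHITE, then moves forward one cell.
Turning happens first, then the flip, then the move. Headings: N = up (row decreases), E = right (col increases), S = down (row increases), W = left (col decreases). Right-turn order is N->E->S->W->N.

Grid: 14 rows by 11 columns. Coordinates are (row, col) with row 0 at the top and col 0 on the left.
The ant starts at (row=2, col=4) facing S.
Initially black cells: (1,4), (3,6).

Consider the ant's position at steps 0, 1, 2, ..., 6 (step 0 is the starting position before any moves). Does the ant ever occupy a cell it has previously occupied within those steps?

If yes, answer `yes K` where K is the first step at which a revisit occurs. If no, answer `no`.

Step 1: on WHITE (2,4): turn R to W, flip to black, move to (2,3). |black|=3 — new cell
Step 2: on WHITE (2,3): turn R to N, flip to black, move to (1,3). |black|=4 — new cell
Step 3: on WHITE (1,3): turn R to E, flip to black, move to (1,4). |black|=5 — new cell
Step 4: on BLACK (1,4): turn L to N, flip to white, move to (0,4). |black|=4 — new cell
Step 5: on WHITE (0,4): turn R to E, flip to black, move to (0,5). |black|=5 — new cell
Step 6: on WHITE (0,5): turn R to S, flip to black, move to (1,5). |black|=6 — new cell
No revisit within 6 steps.

Answer: no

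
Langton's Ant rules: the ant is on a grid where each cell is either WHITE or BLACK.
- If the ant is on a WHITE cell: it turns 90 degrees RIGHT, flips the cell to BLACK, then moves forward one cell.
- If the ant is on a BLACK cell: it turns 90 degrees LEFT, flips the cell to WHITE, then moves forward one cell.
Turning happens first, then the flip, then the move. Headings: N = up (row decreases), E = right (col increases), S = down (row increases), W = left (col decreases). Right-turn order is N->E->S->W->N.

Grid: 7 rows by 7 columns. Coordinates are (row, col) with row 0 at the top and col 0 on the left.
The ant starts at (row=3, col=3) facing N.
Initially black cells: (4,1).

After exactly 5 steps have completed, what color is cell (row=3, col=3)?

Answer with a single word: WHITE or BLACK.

Step 1: on WHITE (3,3): turn R to E, flip to black, move to (3,4). |black|=2
Step 2: on WHITE (3,4): turn R to S, flip to black, move to (4,4). |black|=3
Step 3: on WHITE (4,4): turn R to W, flip to black, move to (4,3). |black|=4
Step 4: on WHITE (4,3): turn R to N, flip to black, move to (3,3). |black|=5
Step 5: on BLACK (3,3): turn L to W, flip to white, move to (3,2). |black|=4

Answer: WHITE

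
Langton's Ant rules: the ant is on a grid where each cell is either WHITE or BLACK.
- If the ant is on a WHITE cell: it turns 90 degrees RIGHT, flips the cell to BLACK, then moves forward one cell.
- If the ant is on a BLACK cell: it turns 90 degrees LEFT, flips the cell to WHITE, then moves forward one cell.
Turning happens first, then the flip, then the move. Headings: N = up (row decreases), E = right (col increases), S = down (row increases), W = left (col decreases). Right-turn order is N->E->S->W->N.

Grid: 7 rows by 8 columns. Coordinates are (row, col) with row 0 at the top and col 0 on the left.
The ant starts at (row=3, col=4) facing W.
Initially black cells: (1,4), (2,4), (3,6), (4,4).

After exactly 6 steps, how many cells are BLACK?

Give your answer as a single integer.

Answer: 6

Derivation:
Step 1: on WHITE (3,4): turn R to N, flip to black, move to (2,4). |black|=5
Step 2: on BLACK (2,4): turn L to W, flip to white, move to (2,3). |black|=4
Step 3: on WHITE (2,3): turn R to N, flip to black, move to (1,3). |black|=5
Step 4: on WHITE (1,3): turn R to E, flip to black, move to (1,4). |black|=6
Step 5: on BLACK (1,4): turn L to N, flip to white, move to (0,4). |black|=5
Step 6: on WHITE (0,4): turn R to E, flip to black, move to (0,5). |black|=6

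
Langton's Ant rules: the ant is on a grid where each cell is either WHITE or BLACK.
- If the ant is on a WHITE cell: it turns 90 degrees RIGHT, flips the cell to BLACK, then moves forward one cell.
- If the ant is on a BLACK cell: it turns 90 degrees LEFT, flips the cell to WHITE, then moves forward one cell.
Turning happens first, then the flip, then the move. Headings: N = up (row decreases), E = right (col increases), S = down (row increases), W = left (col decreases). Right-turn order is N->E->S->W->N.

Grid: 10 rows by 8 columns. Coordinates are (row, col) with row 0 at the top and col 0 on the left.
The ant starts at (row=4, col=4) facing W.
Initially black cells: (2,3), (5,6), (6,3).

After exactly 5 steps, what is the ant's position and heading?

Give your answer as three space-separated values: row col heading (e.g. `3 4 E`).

Step 1: on WHITE (4,4): turn R to N, flip to black, move to (3,4). |black|=4
Step 2: on WHITE (3,4): turn R to E, flip to black, move to (3,5). |black|=5
Step 3: on WHITE (3,5): turn R to S, flip to black, move to (4,5). |black|=6
Step 4: on WHITE (4,5): turn R to W, flip to black, move to (4,4). |black|=7
Step 5: on BLACK (4,4): turn L to S, flip to white, move to (5,4). |black|=6

Answer: 5 4 S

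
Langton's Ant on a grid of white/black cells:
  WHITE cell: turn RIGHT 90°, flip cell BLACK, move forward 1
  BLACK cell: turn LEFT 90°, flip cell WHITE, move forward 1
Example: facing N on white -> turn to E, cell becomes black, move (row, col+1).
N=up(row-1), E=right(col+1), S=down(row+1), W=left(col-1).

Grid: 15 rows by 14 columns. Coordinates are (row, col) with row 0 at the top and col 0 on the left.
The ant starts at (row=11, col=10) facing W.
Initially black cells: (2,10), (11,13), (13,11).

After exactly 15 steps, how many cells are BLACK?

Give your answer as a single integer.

Answer: 12

Derivation:
Step 1: on WHITE (11,10): turn R to N, flip to black, move to (10,10). |black|=4
Step 2: on WHITE (10,10): turn R to E, flip to black, move to (10,11). |black|=5
Step 3: on WHITE (10,11): turn R to S, flip to black, move to (11,11). |black|=6
Step 4: on WHITE (11,11): turn R to W, flip to black, move to (11,10). |black|=7
Step 5: on BLACK (11,10): turn L to S, flip to white, move to (12,10). |black|=6
Step 6: on WHITE (12,10): turn R to W, flip to black, move to (12,9). |black|=7
Step 7: on WHITE (12,9): turn R to N, flip to black, move to (11,9). |black|=8
Step 8: on WHITE (11,9): turn R to E, flip to black, move to (11,10). |black|=9
Step 9: on WHITE (11,10): turn R to S, flip to black, move to (12,10). |black|=10
Step 10: on BLACK (12,10): turn L to E, flip to white, move to (12,11). |black|=9
Step 11: on WHITE (12,11): turn R to S, flip to black, move to (13,11). |black|=10
Step 12: on BLACK (13,11): turn L to E, flip to white, move to (13,12). |black|=9
Step 13: on WHITE (13,12): turn R to S, flip to black, move to (14,12). |black|=10
Step 14: on WHITE (14,12): turn R to W, flip to black, move to (14,11). |black|=11
Step 15: on WHITE (14,11): turn R to N, flip to black, move to (13,11). |black|=12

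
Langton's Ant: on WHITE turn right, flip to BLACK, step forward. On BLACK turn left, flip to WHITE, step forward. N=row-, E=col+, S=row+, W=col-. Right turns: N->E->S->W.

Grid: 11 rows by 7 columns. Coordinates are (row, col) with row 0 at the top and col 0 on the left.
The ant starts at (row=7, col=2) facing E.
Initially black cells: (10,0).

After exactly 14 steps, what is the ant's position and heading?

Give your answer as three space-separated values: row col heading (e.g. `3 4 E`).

Answer: 6 1 W

Derivation:
Step 1: on WHITE (7,2): turn R to S, flip to black, move to (8,2). |black|=2
Step 2: on WHITE (8,2): turn R to W, flip to black, move to (8,1). |black|=3
Step 3: on WHITE (8,1): turn R to N, flip to black, move to (7,1). |black|=4
Step 4: on WHITE (7,1): turn R to E, flip to black, move to (7,2). |black|=5
Step 5: on BLACK (7,2): turn L to N, flip to white, move to (6,2). |black|=4
Step 6: on WHITE (6,2): turn R to E, flip to black, move to (6,3). |black|=5
Step 7: on WHITE (6,3): turn R to S, flip to black, move to (7,3). |black|=6
Step 8: on WHITE (7,3): turn R to W, flip to black, move to (7,2). |black|=7
Step 9: on WHITE (7,2): turn R to N, flip to black, move to (6,2). |black|=8
Step 10: on BLACK (6,2): turn L to W, flip to white, move to (6,1). |black|=7
Step 11: on WHITE (6,1): turn R to N, flip to black, move to (5,1). |black|=8
Step 12: on WHITE (5,1): turn R to E, flip to black, move to (5,2). |black|=9
Step 13: on WHITE (5,2): turn R to S, flip to black, move to (6,2). |black|=10
Step 14: on WHITE (6,2): turn R to W, flip to black, move to (6,1). |black|=11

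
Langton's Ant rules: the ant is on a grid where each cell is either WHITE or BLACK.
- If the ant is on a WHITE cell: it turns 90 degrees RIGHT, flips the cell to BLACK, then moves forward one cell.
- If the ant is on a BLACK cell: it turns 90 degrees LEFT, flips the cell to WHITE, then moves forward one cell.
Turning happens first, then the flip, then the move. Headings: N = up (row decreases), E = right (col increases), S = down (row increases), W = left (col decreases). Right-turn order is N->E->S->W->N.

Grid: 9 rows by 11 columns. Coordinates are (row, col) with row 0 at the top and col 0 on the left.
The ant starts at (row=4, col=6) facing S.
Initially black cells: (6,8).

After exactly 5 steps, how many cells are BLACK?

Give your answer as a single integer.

Step 1: on WHITE (4,6): turn R to W, flip to black, move to (4,5). |black|=2
Step 2: on WHITE (4,5): turn R to N, flip to black, move to (3,5). |black|=3
Step 3: on WHITE (3,5): turn R to E, flip to black, move to (3,6). |black|=4
Step 4: on WHITE (3,6): turn R to S, flip to black, move to (4,6). |black|=5
Step 5: on BLACK (4,6): turn L to E, flip to white, move to (4,7). |black|=4

Answer: 4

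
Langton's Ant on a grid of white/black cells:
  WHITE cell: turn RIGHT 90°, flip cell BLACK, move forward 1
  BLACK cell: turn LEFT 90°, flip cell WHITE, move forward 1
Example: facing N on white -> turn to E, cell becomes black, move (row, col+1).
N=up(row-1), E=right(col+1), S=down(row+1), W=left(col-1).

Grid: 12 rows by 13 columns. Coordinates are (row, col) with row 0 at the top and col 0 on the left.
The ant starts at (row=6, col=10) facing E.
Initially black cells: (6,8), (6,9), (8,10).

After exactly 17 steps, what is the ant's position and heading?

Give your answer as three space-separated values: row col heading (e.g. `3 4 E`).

Step 1: on WHITE (6,10): turn R to S, flip to black, move to (7,10). |black|=4
Step 2: on WHITE (7,10): turn R to W, flip to black, move to (7,9). |black|=5
Step 3: on WHITE (7,9): turn R to N, flip to black, move to (6,9). |black|=6
Step 4: on BLACK (6,9): turn L to W, flip to white, move to (6,8). |black|=5
Step 5: on BLACK (6,8): turn L to S, flip to white, move to (7,8). |black|=4
Step 6: on WHITE (7,8): turn R to W, flip to black, move to (7,7). |black|=5
Step 7: on WHITE (7,7): turn R to N, flip to black, move to (6,7). |black|=6
Step 8: on WHITE (6,7): turn R to E, flip to black, move to (6,8). |black|=7
Step 9: on WHITE (6,8): turn R to S, flip to black, move to (7,8). |black|=8
Step 10: on BLACK (7,8): turn L to E, flip to white, move to (7,9). |black|=7
Step 11: on BLACK (7,9): turn L to N, flip to white, move to (6,9). |black|=6
Step 12: on WHITE (6,9): turn R to E, flip to black, move to (6,10). |black|=7
Step 13: on BLACK (6,10): turn L to N, flip to white, move to (5,10). |black|=6
Step 14: on WHITE (5,10): turn R to E, flip to black, move to (5,11). |black|=7
Step 15: on WHITE (5,11): turn R to S, flip to black, move to (6,11). |black|=8
Step 16: on WHITE (6,11): turn R to W, flip to black, move to (6,10). |black|=9
Step 17: on WHITE (6,10): turn R to N, flip to black, move to (5,10). |black|=10

Answer: 5 10 N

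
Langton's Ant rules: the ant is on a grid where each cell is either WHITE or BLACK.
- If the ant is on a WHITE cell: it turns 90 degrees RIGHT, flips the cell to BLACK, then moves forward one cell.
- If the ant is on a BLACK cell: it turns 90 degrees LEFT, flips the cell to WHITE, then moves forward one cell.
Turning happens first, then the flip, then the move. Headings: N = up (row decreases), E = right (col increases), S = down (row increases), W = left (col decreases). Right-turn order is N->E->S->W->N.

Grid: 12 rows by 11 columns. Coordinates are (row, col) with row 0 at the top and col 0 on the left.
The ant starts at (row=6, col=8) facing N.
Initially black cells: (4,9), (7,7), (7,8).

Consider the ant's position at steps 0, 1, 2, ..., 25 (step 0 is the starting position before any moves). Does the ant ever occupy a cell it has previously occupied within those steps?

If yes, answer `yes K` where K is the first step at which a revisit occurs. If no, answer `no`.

Step 1: on WHITE (6,8): turn R to E, flip to black, move to (6,9). |black|=4 — new cell
Step 2: on WHITE (6,9): turn R to S, flip to black, move to (7,9). |black|=5 — new cell
Step 3: on WHITE (7,9): turn R to W, flip to black, move to (7,8). |black|=6 — new cell
Step 4: on BLACK (7,8): turn L to S, flip to white, move to (8,8). |black|=5 — new cell
Step 5: on WHITE (8,8): turn R to W, flip to black, move to (8,7). |black|=6 — new cell
Step 6: on WHITE (8,7): turn R to N, flip to black, move to (7,7). |black|=7 — new cell
Step 7: on BLACK (7,7): turn L to W, flip to white, move to (7,6). |black|=6 — new cell
Step 8: on WHITE (7,6): turn R to N, flip to black, move to (6,6). |black|=7 — new cell
Step 9: on WHITE (6,6): turn R to E, flip to black, move to (6,7). |black|=8 — new cell
Step 10: on WHITE (6,7): turn R to S, flip to black, move to (7,7). |black|=9 — REVISIT

Answer: yes 10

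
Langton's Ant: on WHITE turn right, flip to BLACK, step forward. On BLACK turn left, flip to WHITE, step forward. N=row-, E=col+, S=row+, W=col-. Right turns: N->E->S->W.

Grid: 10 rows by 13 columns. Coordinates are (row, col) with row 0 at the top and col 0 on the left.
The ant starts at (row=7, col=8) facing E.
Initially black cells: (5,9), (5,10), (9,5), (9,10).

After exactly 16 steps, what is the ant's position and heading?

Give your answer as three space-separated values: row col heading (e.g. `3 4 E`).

Step 1: on WHITE (7,8): turn R to S, flip to black, move to (8,8). |black|=5
Step 2: on WHITE (8,8): turn R to W, flip to black, move to (8,7). |black|=6
Step 3: on WHITE (8,7): turn R to N, flip to black, move to (7,7). |black|=7
Step 4: on WHITE (7,7): turn R to E, flip to black, move to (7,8). |black|=8
Step 5: on BLACK (7,8): turn L to N, flip to white, move to (6,8). |black|=7
Step 6: on WHITE (6,8): turn R to E, flip to black, move to (6,9). |black|=8
Step 7: on WHITE (6,9): turn R to S, flip to black, move to (7,9). |black|=9
Step 8: on WHITE (7,9): turn R to W, flip to black, move to (7,8). |black|=10
Step 9: on WHITE (7,8): turn R to N, flip to black, move to (6,8). |black|=11
Step 10: on BLACK (6,8): turn L to W, flip to white, move to (6,7). |black|=10
Step 11: on WHITE (6,7): turn R to N, flip to black, move to (5,7). |black|=11
Step 12: on WHITE (5,7): turn R to E, flip to black, move to (5,8). |black|=12
Step 13: on WHITE (5,8): turn R to S, flip to black, move to (6,8). |black|=13
Step 14: on WHITE (6,8): turn R to W, flip to black, move to (6,7). |black|=14
Step 15: on BLACK (6,7): turn L to S, flip to white, move to (7,7). |black|=13
Step 16: on BLACK (7,7): turn L to E, flip to white, move to (7,8). |black|=12

Answer: 7 8 E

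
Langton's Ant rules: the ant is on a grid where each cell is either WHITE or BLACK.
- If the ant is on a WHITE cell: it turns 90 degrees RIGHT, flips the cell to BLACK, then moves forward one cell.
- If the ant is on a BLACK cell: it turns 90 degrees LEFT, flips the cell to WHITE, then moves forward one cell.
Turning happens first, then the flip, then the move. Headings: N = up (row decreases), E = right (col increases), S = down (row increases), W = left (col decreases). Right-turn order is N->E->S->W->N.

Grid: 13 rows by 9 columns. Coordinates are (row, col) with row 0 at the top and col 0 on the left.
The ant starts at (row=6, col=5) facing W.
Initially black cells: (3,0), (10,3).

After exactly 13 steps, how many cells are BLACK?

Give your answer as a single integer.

Answer: 11

Derivation:
Step 1: on WHITE (6,5): turn R to N, flip to black, move to (5,5). |black|=3
Step 2: on WHITE (5,5): turn R to E, flip to black, move to (5,6). |black|=4
Step 3: on WHITE (5,6): turn R to S, flip to black, move to (6,6). |black|=5
Step 4: on WHITE (6,6): turn R to W, flip to black, move to (6,5). |black|=6
Step 5: on BLACK (6,5): turn L to S, flip to white, move to (7,5). |black|=5
Step 6: on WHITE (7,5): turn R to W, flip to black, move to (7,4). |black|=6
Step 7: on WHITE (7,4): turn R to N, flip to black, move to (6,4). |black|=7
Step 8: on WHITE (6,4): turn R to E, flip to black, move to (6,5). |black|=8
Step 9: on WHITE (6,5): turn R to S, flip to black, move to (7,5). |black|=9
Step 10: on BLACK (7,5): turn L to E, flip to white, move to (7,6). |black|=8
Step 11: on WHITE (7,6): turn R to S, flip to black, move to (8,6). |black|=9
Step 12: on WHITE (8,6): turn R to W, flip to black, move to (8,5). |black|=10
Step 13: on WHITE (8,5): turn R to N, flip to black, move to (7,5). |black|=11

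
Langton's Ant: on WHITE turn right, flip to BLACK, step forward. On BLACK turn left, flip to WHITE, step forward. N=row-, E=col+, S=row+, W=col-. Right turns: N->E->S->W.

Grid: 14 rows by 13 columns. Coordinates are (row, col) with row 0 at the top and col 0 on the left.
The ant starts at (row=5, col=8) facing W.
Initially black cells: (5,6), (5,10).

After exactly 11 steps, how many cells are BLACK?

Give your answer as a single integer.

Step 1: on WHITE (5,8): turn R to N, flip to black, move to (4,8). |black|=3
Step 2: on WHITE (4,8): turn R to E, flip to black, move to (4,9). |black|=4
Step 3: on WHITE (4,9): turn R to S, flip to black, move to (5,9). |black|=5
Step 4: on WHITE (5,9): turn R to W, flip to black, move to (5,8). |black|=6
Step 5: on BLACK (5,8): turn L to S, flip to white, move to (6,8). |black|=5
Step 6: on WHITE (6,8): turn R to W, flip to black, move to (6,7). |black|=6
Step 7: on WHITE (6,7): turn R to N, flip to black, move to (5,7). |black|=7
Step 8: on WHITE (5,7): turn R to E, flip to black, move to (5,8). |black|=8
Step 9: on WHITE (5,8): turn R to S, flip to black, move to (6,8). |black|=9
Step 10: on BLACK (6,8): turn L to E, flip to white, move to (6,9). |black|=8
Step 11: on WHITE (6,9): turn R to S, flip to black, move to (7,9). |black|=9

Answer: 9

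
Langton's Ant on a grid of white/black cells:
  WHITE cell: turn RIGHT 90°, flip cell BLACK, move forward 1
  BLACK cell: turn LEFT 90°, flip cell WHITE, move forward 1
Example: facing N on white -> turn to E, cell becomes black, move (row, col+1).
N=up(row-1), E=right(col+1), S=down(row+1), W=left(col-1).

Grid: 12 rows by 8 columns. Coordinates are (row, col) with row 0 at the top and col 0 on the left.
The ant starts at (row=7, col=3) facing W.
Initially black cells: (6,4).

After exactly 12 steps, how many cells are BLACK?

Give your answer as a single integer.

Step 1: on WHITE (7,3): turn R to N, flip to black, move to (6,3). |black|=2
Step 2: on WHITE (6,3): turn R to E, flip to black, move to (6,4). |black|=3
Step 3: on BLACK (6,4): turn L to N, flip to white, move to (5,4). |black|=2
Step 4: on WHITE (5,4): turn R to E, flip to black, move to (5,5). |black|=3
Step 5: on WHITE (5,5): turn R to S, flip to black, move to (6,5). |black|=4
Step 6: on WHITE (6,5): turn R to W, flip to black, move to (6,4). |black|=5
Step 7: on WHITE (6,4): turn R to N, flip to black, move to (5,4). |black|=6
Step 8: on BLACK (5,4): turn L to W, flip to white, move to (5,3). |black|=5
Step 9: on WHITE (5,3): turn R to N, flip to black, move to (4,3). |black|=6
Step 10: on WHITE (4,3): turn R to E, flip to black, move to (4,4). |black|=7
Step 11: on WHITE (4,4): turn R to S, flip to black, move to (5,4). |black|=8
Step 12: on WHITE (5,4): turn R to W, flip to black, move to (5,3). |black|=9

Answer: 9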